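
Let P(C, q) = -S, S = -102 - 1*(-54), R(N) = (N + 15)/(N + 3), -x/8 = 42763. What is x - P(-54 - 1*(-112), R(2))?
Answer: -342152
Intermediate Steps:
x = -342104 (x = -8*42763 = -342104)
R(N) = (15 + N)/(3 + N)
S = -48 (S = -102 + 54 = -48)
P(C, q) = 48 (P(C, q) = -1*(-48) = 48)
x - P(-54 - 1*(-112), R(2)) = -342104 - 1*48 = -342104 - 48 = -342152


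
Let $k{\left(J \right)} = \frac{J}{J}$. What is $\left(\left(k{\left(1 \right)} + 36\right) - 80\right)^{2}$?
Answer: $1849$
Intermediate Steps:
$k{\left(J \right)} = 1$
$\left(\left(k{\left(1 \right)} + 36\right) - 80\right)^{2} = \left(\left(1 + 36\right) - 80\right)^{2} = \left(37 - 80\right)^{2} = \left(-43\right)^{2} = 1849$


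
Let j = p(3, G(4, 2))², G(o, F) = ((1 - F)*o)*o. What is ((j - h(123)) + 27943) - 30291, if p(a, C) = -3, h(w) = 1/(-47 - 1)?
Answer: -112271/48 ≈ -2339.0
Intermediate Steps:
h(w) = -1/48 (h(w) = 1/(-48) = -1/48)
G(o, F) = o²*(1 - F) (G(o, F) = (o*(1 - F))*o = o²*(1 - F))
j = 9 (j = (-3)² = 9)
((j - h(123)) + 27943) - 30291 = ((9 - 1*(-1/48)) + 27943) - 30291 = ((9 + 1/48) + 27943) - 30291 = (433/48 + 27943) - 30291 = 1341697/48 - 30291 = -112271/48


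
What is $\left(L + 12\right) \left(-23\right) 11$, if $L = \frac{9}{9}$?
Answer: $-3289$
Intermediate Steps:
$L = 1$ ($L = 9 \cdot \frac{1}{9} = 1$)
$\left(L + 12\right) \left(-23\right) 11 = \left(1 + 12\right) \left(-23\right) 11 = 13 \left(-23\right) 11 = \left(-299\right) 11 = -3289$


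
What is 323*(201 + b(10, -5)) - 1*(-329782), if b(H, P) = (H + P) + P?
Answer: 394705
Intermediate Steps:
b(H, P) = H + 2*P
323*(201 + b(10, -5)) - 1*(-329782) = 323*(201 + (10 + 2*(-5))) - 1*(-329782) = 323*(201 + (10 - 10)) + 329782 = 323*(201 + 0) + 329782 = 323*201 + 329782 = 64923 + 329782 = 394705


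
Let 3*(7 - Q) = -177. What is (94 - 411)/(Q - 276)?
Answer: 317/210 ≈ 1.5095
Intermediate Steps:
Q = 66 (Q = 7 - ⅓*(-177) = 7 + 59 = 66)
(94 - 411)/(Q - 276) = (94 - 411)/(66 - 276) = -317/(-210) = -317*(-1/210) = 317/210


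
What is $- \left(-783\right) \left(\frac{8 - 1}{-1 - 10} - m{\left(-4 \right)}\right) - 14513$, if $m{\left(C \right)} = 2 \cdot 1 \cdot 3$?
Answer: $- \frac{216802}{11} \approx -19709.0$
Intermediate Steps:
$m{\left(C \right)} = 6$ ($m{\left(C \right)} = 2 \cdot 3 = 6$)
$- \left(-783\right) \left(\frac{8 - 1}{-1 - 10} - m{\left(-4 \right)}\right) - 14513 = - \left(-783\right) \left(\frac{8 - 1}{-1 - 10} - 6\right) - 14513 = - \left(-783\right) \left(\frac{7}{-11} - 6\right) - 14513 = - \left(-783\right) \left(7 \left(- \frac{1}{11}\right) - 6\right) - 14513 = - \left(-783\right) \left(- \frac{7}{11} - 6\right) - 14513 = - \frac{\left(-783\right) \left(-73\right)}{11} - 14513 = \left(-1\right) \frac{57159}{11} - 14513 = - \frac{57159}{11} - 14513 = - \frac{216802}{11}$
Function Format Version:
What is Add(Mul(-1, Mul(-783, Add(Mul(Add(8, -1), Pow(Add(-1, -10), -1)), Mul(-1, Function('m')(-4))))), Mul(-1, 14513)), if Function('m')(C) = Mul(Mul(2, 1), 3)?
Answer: Rational(-216802, 11) ≈ -19709.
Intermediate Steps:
Function('m')(C) = 6 (Function('m')(C) = Mul(2, 3) = 6)
Add(Mul(-1, Mul(-783, Add(Mul(Add(8, -1), Pow(Add(-1, -10), -1)), Mul(-1, Function('m')(-4))))), Mul(-1, 14513)) = Add(Mul(-1, Mul(-783, Add(Mul(Add(8, -1), Pow(Add(-1, -10), -1)), Mul(-1, 6)))), Mul(-1, 14513)) = Add(Mul(-1, Mul(-783, Add(Mul(7, Pow(-11, -1)), -6))), -14513) = Add(Mul(-1, Mul(-783, Add(Mul(7, Rational(-1, 11)), -6))), -14513) = Add(Mul(-1, Mul(-783, Add(Rational(-7, 11), -6))), -14513) = Add(Mul(-1, Mul(-783, Rational(-73, 11))), -14513) = Add(Mul(-1, Rational(57159, 11)), -14513) = Add(Rational(-57159, 11), -14513) = Rational(-216802, 11)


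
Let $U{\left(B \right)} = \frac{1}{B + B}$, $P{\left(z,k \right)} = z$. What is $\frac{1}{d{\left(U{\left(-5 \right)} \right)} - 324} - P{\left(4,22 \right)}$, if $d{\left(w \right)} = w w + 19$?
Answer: $- \frac{122096}{30499} \approx -4.0033$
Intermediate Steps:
$U{\left(B \right)} = \frac{1}{2 B}$
$d{\left(w \right)} = 19 + w^{2}$ ($d{\left(w \right)} = w^{2} + 19 = 19 + w^{2}$)
$\frac{1}{d{\left(U{\left(-5 \right)} \right)} - 324} - P{\left(4,22 \right)} = \frac{1}{\left(19 + \left(\frac{1}{2 \left(-5\right)}\right)^{2}\right) - 324} - 4 = \frac{1}{\left(19 + \left(\frac{1}{2} \left(- \frac{1}{5}\right)\right)^{2}\right) - 324} - 4 = \frac{1}{\left(19 + \left(- \frac{1}{10}\right)^{2}\right) - 324} - 4 = \frac{1}{\left(19 + \frac{1}{100}\right) - 324} - 4 = \frac{1}{\frac{1901}{100} - 324} - 4 = \frac{1}{- \frac{30499}{100}} - 4 = - \frac{100}{30499} - 4 = - \frac{122096}{30499}$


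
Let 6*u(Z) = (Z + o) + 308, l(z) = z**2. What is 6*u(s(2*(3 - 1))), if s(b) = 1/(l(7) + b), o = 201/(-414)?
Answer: 2249299/7314 ≈ 307.53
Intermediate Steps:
o = -67/138 (o = 201*(-1/414) = -67/138 ≈ -0.48551)
s(b) = 1/(49 + b) (s(b) = 1/(7**2 + b) = 1/(49 + b))
u(Z) = 42437/828 + Z/6 (u(Z) = ((Z - 67/138) + 308)/6 = ((-67/138 + Z) + 308)/6 = (42437/138 + Z)/6 = 42437/828 + Z/6)
6*u(s(2*(3 - 1))) = 6*(42437/828 + 1/(6*(49 + 2*(3 - 1)))) = 6*(42437/828 + 1/(6*(49 + 2*2))) = 6*(42437/828 + 1/(6*(49 + 4))) = 6*(42437/828 + (1/6)/53) = 6*(42437/828 + (1/6)*(1/53)) = 6*(42437/828 + 1/318) = 6*(2249299/43884) = 2249299/7314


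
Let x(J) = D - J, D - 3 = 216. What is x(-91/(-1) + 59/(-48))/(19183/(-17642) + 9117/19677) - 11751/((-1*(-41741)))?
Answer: -15000649442438413/72336076750056 ≈ -207.37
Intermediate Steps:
D = 219 (D = 3 + 216 = 219)
x(J) = 219 - J
x(-91/(-1) + 59/(-48))/(19183/(-17642) + 9117/19677) - 11751/((-1*(-41741))) = (219 - (-91/(-1) + 59/(-48)))/(19183/(-17642) + 9117/19677) - 11751/((-1*(-41741))) = (219 - (-91*(-1) + 59*(-1/48)))/(19183*(-1/17642) + 9117*(1/19677)) - 11751/41741 = (219 - (91 - 59/48))/(-19183/17642 + 3039/6559) - 11751*1/41741 = (219 - 1*4309/48)/(-72207259/115713878) - 11751/41741 = (219 - 4309/48)*(-115713878/72207259) - 11751/41741 = (6203/48)*(-115713878/72207259) - 11751/41741 = -358886592617/1732974216 - 11751/41741 = -15000649442438413/72336076750056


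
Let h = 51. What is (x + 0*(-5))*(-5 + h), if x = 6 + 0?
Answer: 276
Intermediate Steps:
x = 6
(x + 0*(-5))*(-5 + h) = (6 + 0*(-5))*(-5 + 51) = (6 + 0)*46 = 6*46 = 276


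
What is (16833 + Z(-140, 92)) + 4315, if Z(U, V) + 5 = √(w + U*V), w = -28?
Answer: 21143 + 2*I*√3227 ≈ 21143.0 + 113.61*I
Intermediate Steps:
Z(U, V) = -5 + √(-28 + U*V)
(16833 + Z(-140, 92)) + 4315 = (16833 + (-5 + √(-28 - 140*92))) + 4315 = (16833 + (-5 + √(-28 - 12880))) + 4315 = (16833 + (-5 + √(-12908))) + 4315 = (16833 + (-5 + 2*I*√3227)) + 4315 = (16828 + 2*I*√3227) + 4315 = 21143 + 2*I*√3227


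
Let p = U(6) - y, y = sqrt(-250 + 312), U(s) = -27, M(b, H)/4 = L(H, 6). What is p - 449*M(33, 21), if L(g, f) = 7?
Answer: -12599 - sqrt(62) ≈ -12607.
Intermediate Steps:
M(b, H) = 28 (M(b, H) = 4*7 = 28)
y = sqrt(62) ≈ 7.8740
p = -27 - sqrt(62) ≈ -34.874
p - 449*M(33, 21) = (-27 - sqrt(62)) - 449*28 = (-27 - sqrt(62)) - 12572 = -12599 - sqrt(62)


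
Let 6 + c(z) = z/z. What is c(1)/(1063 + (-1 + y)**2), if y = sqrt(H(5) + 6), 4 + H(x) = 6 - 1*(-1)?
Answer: -5/1067 ≈ -0.0046860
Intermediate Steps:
c(z) = -5 (c(z) = -6 + z/z = -6 + 1 = -5)
H(x) = 3 (H(x) = -4 + (6 - 1*(-1)) = -4 + (6 + 1) = -4 + 7 = 3)
y = 3 (y = sqrt(3 + 6) = sqrt(9) = 3)
c(1)/(1063 + (-1 + y)**2) = -5/(1063 + (-1 + 3)**2) = -5/(1063 + 2**2) = -5/(1063 + 4) = -5/1067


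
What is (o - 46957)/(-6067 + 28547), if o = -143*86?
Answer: -11851/4496 ≈ -2.6359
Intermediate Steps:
o = -12298
(o - 46957)/(-6067 + 28547) = (-12298 - 46957)/(-6067 + 28547) = -59255/22480 = -59255*1/22480 = -11851/4496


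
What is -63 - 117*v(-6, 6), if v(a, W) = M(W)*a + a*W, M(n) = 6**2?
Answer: 29421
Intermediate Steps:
M(n) = 36
v(a, W) = 36*a + W*a (v(a, W) = 36*a + a*W = 36*a + W*a)
-63 - 117*v(-6, 6) = -63 - (-702)*(36 + 6) = -63 - (-702)*42 = -63 - 117*(-252) = -63 + 29484 = 29421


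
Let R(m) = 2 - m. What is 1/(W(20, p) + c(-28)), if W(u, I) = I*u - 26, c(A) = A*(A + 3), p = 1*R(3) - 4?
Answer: 1/574 ≈ 0.0017422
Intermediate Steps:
p = -5 (p = 1*(2 - 1*3) - 4 = 1*(2 - 3) - 4 = 1*(-1) - 4 = -1 - 4 = -5)
c(A) = A*(3 + A)
W(u, I) = -26 + I*u
1/(W(20, p) + c(-28)) = 1/((-26 - 5*20) - 28*(3 - 28)) = 1/((-26 - 100) - 28*(-25)) = 1/(-126 + 700) = 1/574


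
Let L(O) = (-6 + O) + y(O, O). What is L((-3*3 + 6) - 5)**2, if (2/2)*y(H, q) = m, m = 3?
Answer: 121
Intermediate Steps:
y(H, q) = 3
L(O) = -3 + O (L(O) = (-6 + O) + 3 = -3 + O)
L((-3*3 + 6) - 5)**2 = (-3 + ((-3*3 + 6) - 5))**2 = (-3 + ((-9 + 6) - 5))**2 = (-3 + (-3 - 5))**2 = (-3 - 8)**2 = (-11)**2 = 121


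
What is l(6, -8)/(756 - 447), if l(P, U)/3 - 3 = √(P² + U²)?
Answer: 13/103 ≈ 0.12621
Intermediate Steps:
l(P, U) = 9 + 3*√(P² + U²)
l(6, -8)/(756 - 447) = (9 + 3*√(6² + (-8)²))/(756 - 447) = (9 + 3*√(36 + 64))/309 = (9 + 3*√100)/309 = (9 + 3*10)/309 = (9 + 30)/309 = (1/309)*39 = 13/103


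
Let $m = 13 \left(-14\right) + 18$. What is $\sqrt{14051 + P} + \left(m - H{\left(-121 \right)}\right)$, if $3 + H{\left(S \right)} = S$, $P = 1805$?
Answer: $-40 + 4 \sqrt{991} \approx 85.921$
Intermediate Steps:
$H{\left(S \right)} = -3 + S$
$m = -164$ ($m = -182 + 18 = -164$)
$\sqrt{14051 + P} + \left(m - H{\left(-121 \right)}\right) = \sqrt{14051 + 1805} - 40 = \sqrt{15856} - 40 = 4 \sqrt{991} + \left(-164 + 124\right) = 4 \sqrt{991} - 40 = -40 + 4 \sqrt{991}$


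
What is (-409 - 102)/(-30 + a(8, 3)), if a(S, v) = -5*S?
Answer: 73/10 ≈ 7.3000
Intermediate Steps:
(-409 - 102)/(-30 + a(8, 3)) = (-409 - 102)/(-30 - 5*8) = -511/(-30 - 40) = -511/(-70) = -511*(-1/70) = 73/10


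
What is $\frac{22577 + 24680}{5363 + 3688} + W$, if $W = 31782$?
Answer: $\frac{41100877}{1293} \approx 31787.0$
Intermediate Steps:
$\frac{22577 + 24680}{5363 + 3688} + W = \frac{22577 + 24680}{5363 + 3688} + 31782 = \frac{47257}{9051} + 31782 = 47257 \cdot \frac{1}{9051} + 31782 = \frac{6751}{1293} + 31782 = \frac{41100877}{1293}$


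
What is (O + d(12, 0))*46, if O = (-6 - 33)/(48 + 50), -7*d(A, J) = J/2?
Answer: -897/49 ≈ -18.306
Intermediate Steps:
d(A, J) = -J/14 (d(A, J) = -J/(7*2) = -J/14)
O = -39/98 ≈ -0.39796
(O + d(12, 0))*46 = (-39/98 - 1/14*0)*46 = (-39/98 + 0)*46 = -39/98*46 = -897/49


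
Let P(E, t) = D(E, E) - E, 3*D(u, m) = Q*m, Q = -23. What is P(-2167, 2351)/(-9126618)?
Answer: -28171/13689927 ≈ -0.0020578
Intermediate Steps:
D(u, m) = -23*m/3 (D(u, m) = (-23*m)/3 = -23*m/3)
P(E, t) = -26*E/3 (P(E, t) = -23*E/3 - E = -26*E/3)
P(-2167, 2351)/(-9126618) = -26/3*(-2167)/(-9126618) = (56342/3)*(-1/9126618) = -28171/13689927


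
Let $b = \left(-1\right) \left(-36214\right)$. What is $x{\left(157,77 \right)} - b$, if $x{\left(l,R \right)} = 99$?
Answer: $-36115$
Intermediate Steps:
$b = 36214$
$x{\left(157,77 \right)} - b = 99 - 36214 = -36115$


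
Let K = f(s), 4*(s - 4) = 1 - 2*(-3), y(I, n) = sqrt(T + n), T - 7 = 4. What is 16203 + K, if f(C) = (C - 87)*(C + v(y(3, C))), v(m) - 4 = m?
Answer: 246573/16 - 325*sqrt(67)/8 ≈ 15078.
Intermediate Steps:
T = 11 (T = 7 + 4 = 11)
y(I, n) = sqrt(11 + n)
v(m) = 4 + m
s = 23/4 (s = 4 + (1 - 2*(-3))/4 = 4 + (1 + 6)/4 = 4 + (1/4)*7 = 4 + 7/4 = 23/4 ≈ 5.7500)
f(C) = (-87 + C)*(4 + C + sqrt(11 + C)) (f(C) = (C - 87)*(C + (4 + sqrt(11 + C))) = (-87 + C)*(4 + C + sqrt(11 + C)))
K = -12675/16 - 325*sqrt(67)/8 (K = -348 + (23/4)**2 - 87*sqrt(11 + 23/4) - 83*23/4 + 23*sqrt(11 + 23/4)/4 = -348 + 529/16 - 87*sqrt(67)/2 - 1909/4 + 23*sqrt(67/4)/4 = -348 + 529/16 - 87*sqrt(67)/2 - 1909/4 + 23*(sqrt(67)/2)/4 = -348 + 529/16 - 87*sqrt(67)/2 - 1909/4 + 23*sqrt(67)/8 = -12675/16 - 325*sqrt(67)/8 ≈ -1124.7)
16203 + K = 16203 + (-12675/16 - 325*sqrt(67)/8) = 246573/16 - 325*sqrt(67)/8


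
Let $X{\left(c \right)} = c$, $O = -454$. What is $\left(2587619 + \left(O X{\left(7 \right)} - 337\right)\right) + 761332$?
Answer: $3345436$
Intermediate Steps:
$\left(2587619 + \left(O X{\left(7 \right)} - 337\right)\right) + 761332 = \left(2587619 - 3515\right) + 761332 = 2584104 + 761332 = 3345436$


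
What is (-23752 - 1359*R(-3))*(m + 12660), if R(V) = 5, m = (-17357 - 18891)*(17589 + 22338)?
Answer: 44209488976092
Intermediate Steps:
m = -1447273896 (m = -36248*39927 = -1447273896)
(-23752 - 1359*R(-3))*(m + 12660) = (-23752 - 1359*5)*(-1447273896 + 12660) = (-23752 - 6795)*(-1447261236) = -30547*(-1447261236) = 44209488976092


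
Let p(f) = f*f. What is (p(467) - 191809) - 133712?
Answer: -107432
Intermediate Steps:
p(f) = f²
(p(467) - 191809) - 133712 = (467² - 191809) - 133712 = (218089 - 191809) - 133712 = 26280 - 133712 = -107432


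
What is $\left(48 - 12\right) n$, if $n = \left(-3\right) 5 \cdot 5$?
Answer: $-2700$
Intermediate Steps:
$n = -75$ ($n = \left(-15\right) 5 = -75$)
$\left(48 - 12\right) n = \left(48 - 12\right) \left(-75\right) = 36 \left(-75\right) = -2700$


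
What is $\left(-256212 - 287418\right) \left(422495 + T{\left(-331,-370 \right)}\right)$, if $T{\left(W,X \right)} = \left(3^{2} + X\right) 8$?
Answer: $-228110953410$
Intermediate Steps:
$T{\left(W,X \right)} = 72 + 8 X$ ($T{\left(W,X \right)} = \left(9 + X\right) 8 = 72 + 8 X$)
$\left(-256212 - 287418\right) \left(422495 + T{\left(-331,-370 \right)}\right) = \left(-256212 - 287418\right) \left(422495 + \left(72 + 8 \left(-370\right)\right)\right) = - 543630 \left(422495 + \left(72 - 2960\right)\right) = - 543630 \left(422495 - 2888\right) = \left(-543630\right) 419607 = -228110953410$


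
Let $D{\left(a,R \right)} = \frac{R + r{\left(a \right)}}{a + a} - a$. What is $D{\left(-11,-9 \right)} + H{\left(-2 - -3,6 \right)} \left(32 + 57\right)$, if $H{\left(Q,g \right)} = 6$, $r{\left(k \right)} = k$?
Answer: $\frac{6005}{11} \approx 545.91$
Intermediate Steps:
$D{\left(a,R \right)} = - a + \frac{R + a}{2 a}$ ($D{\left(a,R \right)} = \frac{R + a}{a + a} - a = \frac{R + a}{2 a} - a = - a + \frac{R + a}{2 a}$)
$D{\left(-11,-9 \right)} + H{\left(-2 - -3,6 \right)} \left(32 + 57\right) = \left(\frac{1}{2} - -11 + \frac{1}{2} \left(-9\right) \frac{1}{-11}\right) + 6 \left(32 + 57\right) = \left(\frac{1}{2} + 11 + \frac{1}{2} \left(-9\right) \left(- \frac{1}{11}\right)\right) + 6 \cdot 89 = \left(\frac{1}{2} + 11 + \frac{9}{22}\right) + 534 = \frac{131}{11} + 534 = \frac{6005}{11}$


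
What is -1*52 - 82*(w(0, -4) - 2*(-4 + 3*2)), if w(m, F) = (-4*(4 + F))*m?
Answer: 276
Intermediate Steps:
w(m, F) = m*(-16 - 4*F) (w(m, F) = (-16 - 4*F)*m = m*(-16 - 4*F))
-1*52 - 82*(w(0, -4) - 2*(-4 + 3*2)) = -1*52 - 82*(-4*0*(4 - 4) - 2*(-4 + 3*2)) = -52 - 82*(-4*0*0 - 2*(-4 + 6)) = -52 - 82*(0 - 2*2) = -52 - 82*(0 - 4) = -52 - 82*(-4) = -52 + 328 = 276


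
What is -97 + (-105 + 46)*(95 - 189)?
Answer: 5449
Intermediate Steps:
-97 + (-105 + 46)*(95 - 189) = -97 - 59*(-94) = -97 + 5546 = 5449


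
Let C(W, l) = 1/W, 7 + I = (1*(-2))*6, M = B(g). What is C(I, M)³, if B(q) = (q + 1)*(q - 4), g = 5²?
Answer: -1/6859 ≈ -0.00014579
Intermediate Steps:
g = 25
B(q) = (1 + q)*(-4 + q)
M = 546 (M = -4 + 25² - 3*25 = -4 + 625 - 75 = 546)
I = -19 (I = -7 + (1*(-2))*6 = -7 - 2*6 = -7 - 12 = -19)
C(I, M)³ = (1/(-19))³ = (-1/19)³ = -1/6859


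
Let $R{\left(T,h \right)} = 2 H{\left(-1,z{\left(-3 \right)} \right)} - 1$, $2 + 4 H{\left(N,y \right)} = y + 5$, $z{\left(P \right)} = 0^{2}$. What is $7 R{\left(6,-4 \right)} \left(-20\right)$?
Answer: $-70$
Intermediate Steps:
$z{\left(P \right)} = 0$
$H{\left(N,y \right)} = \frac{3}{4} + \frac{y}{4}$ ($H{\left(N,y \right)} = - \frac{1}{2} + \frac{y + 5}{4} = - \frac{1}{2} + \frac{5 + y}{4} = - \frac{1}{2} + \left(\frac{5}{4} + \frac{y}{4}\right) = \frac{3}{4} + \frac{y}{4}$)
$R{\left(T,h \right)} = \frac{1}{2}$ ($R{\left(T,h \right)} = 2 \left(\frac{3}{4} + \frac{1}{4} \cdot 0\right) - 1 = 2 \left(\frac{3}{4} + 0\right) - 1 = 2 \cdot \frac{3}{4} - 1 = \frac{3}{2} - 1 = \frac{1}{2}$)
$7 R{\left(6,-4 \right)} \left(-20\right) = 7 \cdot \frac{1}{2} \left(-20\right) = \frac{7}{2} \left(-20\right) = -70$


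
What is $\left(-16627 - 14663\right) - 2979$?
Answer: $-34269$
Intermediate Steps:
$\left(-16627 - 14663\right) - 2979 = -31290 - 2979 = -34269$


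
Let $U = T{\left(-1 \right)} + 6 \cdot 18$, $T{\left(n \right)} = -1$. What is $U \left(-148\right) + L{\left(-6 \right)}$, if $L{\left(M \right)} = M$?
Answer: $-15842$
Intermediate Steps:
$U = 107$ ($U = -1 + 6 \cdot 18 = -1 + 108 = 107$)
$U \left(-148\right) + L{\left(-6 \right)} = 107 \left(-148\right) - 6 = -15836 - 6 = -15842$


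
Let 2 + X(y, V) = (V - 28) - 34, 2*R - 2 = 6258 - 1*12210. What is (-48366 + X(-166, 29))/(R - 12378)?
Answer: 48401/15353 ≈ 3.1525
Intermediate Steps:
R = -2975 (R = 1 + (6258 - 1*12210)/2 = 1 + (6258 - 12210)/2 = 1 + (½)*(-5952) = 1 - 2976 = -2975)
X(y, V) = -64 + V (X(y, V) = -2 + ((V - 28) - 34) = -2 + ((-28 + V) - 34) = -2 + (-62 + V) = -64 + V)
(-48366 + X(-166, 29))/(R - 12378) = (-48366 + (-64 + 29))/(-2975 - 12378) = (-48366 - 35)/(-15353) = -48401*(-1/15353) = 48401/15353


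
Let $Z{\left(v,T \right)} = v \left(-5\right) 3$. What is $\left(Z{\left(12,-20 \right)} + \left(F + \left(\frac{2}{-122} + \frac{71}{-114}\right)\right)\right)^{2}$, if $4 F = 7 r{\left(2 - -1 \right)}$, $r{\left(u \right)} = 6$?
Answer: $\frac{349959797476}{12089529} \approx 28947.0$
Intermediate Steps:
$Z{\left(v,T \right)} = - 15 v$ ($Z{\left(v,T \right)} = - 5 v 3 = - 15 v$)
$F = \frac{21}{2}$ ($F = \frac{7 \cdot 6}{4} = \frac{1}{4} \cdot 42 = \frac{21}{2} \approx 10.5$)
$\left(Z{\left(12,-20 \right)} + \left(F + \left(\frac{2}{-122} + \frac{71}{-114}\right)\right)\right)^{2} = \left(\left(-15\right) 12 + \left(\frac{21}{2} + \left(\frac{2}{-122} + \frac{71}{-114}\right)\right)\right)^{2} = \left(-180 + \left(\frac{21}{2} + \left(2 \left(- \frac{1}{122}\right) + 71 \left(- \frac{1}{114}\right)\right)\right)\right)^{2} = \left(-180 + \left(\frac{21}{2} - \frac{4445}{6954}\right)\right)^{2} = \left(-180 + \frac{34286}{3477}\right)^{2} = \left(- \frac{591574}{3477}\right)^{2} = \frac{349959797476}{12089529}$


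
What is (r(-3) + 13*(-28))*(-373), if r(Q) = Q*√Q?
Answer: 135772 + 1119*I*√3 ≈ 1.3577e+5 + 1938.2*I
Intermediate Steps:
r(Q) = Q^(3/2)
(r(-3) + 13*(-28))*(-373) = ((-3)^(3/2) + 13*(-28))*(-373) = (-3*I*√3 - 364)*(-373) = (-364 - 3*I*√3)*(-373) = 135772 + 1119*I*√3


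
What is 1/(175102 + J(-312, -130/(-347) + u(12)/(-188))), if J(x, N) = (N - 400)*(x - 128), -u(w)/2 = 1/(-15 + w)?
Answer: 48927/17170378694 ≈ 2.8495e-6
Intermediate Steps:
u(w) = -2/(-15 + w)
J(x, N) = (-400 + N)*(-128 + x)
1/(175102 + J(-312, -130/(-347) + u(12)/(-188))) = 1/(175102 + (51200 - 400*(-312) - 128*(-130/(-347) - 2/(-15 + 12)/(-188)) + (-130/(-347) - 2/(-15 + 12)/(-188))*(-312))) = 1/(175102 + (51200 + 124800 - 128*(-130*(-1/347) - 2/(-3)*(-1/188)) + (-130*(-1/347) - 2/(-3)*(-1/188))*(-312))) = 1/(175102 + (51200 + 124800 - 128*(130/347 - 2*(-1/3)*(-1/188)) + (130/347 - 2*(-1/3)*(-1/188))*(-312))) = 1/(175102 + (51200 + 124800 - 128*(130/347 + (2/3)*(-1/188)) + (130/347 + (2/3)*(-1/188))*(-312))) = 1/(175102 + (51200 + 124800 - 128*(130/347 - 1/282) + (130/347 - 1/282)*(-312))) = 1/(175102 + (51200 + 124800 - 128*36313/97854 + (36313/97854)*(-312))) = 1/(175102 + (51200 + 124800 - 2324032/48927 - 1888276/16309)) = 1/(175102 + 8603163140/48927) = 1/(17170378694/48927) = 48927/17170378694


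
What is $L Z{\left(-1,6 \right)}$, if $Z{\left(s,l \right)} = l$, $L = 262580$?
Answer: $1575480$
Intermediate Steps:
$L Z{\left(-1,6 \right)} = 262580 \cdot 6 = 1575480$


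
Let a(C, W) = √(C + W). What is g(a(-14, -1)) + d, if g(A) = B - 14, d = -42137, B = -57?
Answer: -42208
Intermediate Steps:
g(A) = -71 (g(A) = -57 - 14 = -71)
g(a(-14, -1)) + d = -71 - 42137 = -42208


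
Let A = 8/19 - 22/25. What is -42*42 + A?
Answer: -838118/475 ≈ -1764.5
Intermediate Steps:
A = -218/475 (A = 8*(1/19) - 22*1/25 = 8/19 - 22/25 = -218/475 ≈ -0.45895)
-42*42 + A = -42*42 - 218/475 = -1764 - 218/475 = -838118/475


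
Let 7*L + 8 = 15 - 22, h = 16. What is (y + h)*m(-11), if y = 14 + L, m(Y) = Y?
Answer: -2145/7 ≈ -306.43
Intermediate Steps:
L = -15/7 (L = -8/7 + (15 - 22)/7 = -8/7 + (⅐)*(-7) = -8/7 - 1 = -15/7 ≈ -2.1429)
y = 83/7 (y = 14 - 15/7 = 83/7 ≈ 11.857)
(y + h)*m(-11) = (83/7 + 16)*(-11) = (195/7)*(-11) = -2145/7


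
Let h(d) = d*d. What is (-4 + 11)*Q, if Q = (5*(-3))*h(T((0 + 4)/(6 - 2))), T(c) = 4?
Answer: -1680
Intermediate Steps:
h(d) = d**2
Q = -240 (Q = (5*(-3))*4**2 = -15*16 = -240)
(-4 + 11)*Q = (-4 + 11)*(-240) = 7*(-240) = -1680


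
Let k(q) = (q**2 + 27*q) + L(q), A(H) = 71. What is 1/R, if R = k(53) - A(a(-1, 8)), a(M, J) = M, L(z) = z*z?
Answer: 1/6978 ≈ 0.00014331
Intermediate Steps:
L(z) = z**2
k(q) = 2*q**2 + 27*q (k(q) = (q**2 + 27*q) + q**2 = 2*q**2 + 27*q)
R = 6978 (R = 53*(27 + 2*53) - 1*71 = 53*(27 + 106) - 71 = 53*133 - 71 = 7049 - 71 = 6978)
1/R = 1/6978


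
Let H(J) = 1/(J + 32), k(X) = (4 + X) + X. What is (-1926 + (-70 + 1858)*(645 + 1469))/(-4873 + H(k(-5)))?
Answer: -98225556/126697 ≈ -775.28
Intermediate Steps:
k(X) = 4 + 2*X
H(J) = 1/(32 + J)
(-1926 + (-70 + 1858)*(645 + 1469))/(-4873 + H(k(-5))) = (-1926 + (-70 + 1858)*(645 + 1469))/(-4873 + 1/(32 + (4 + 2*(-5)))) = (-1926 + 1788*2114)/(-4873 + 1/(32 + (4 - 10))) = (-1926 + 3779832)/(-4873 + 1/(32 - 6)) = 3777906/(-4873 + 1/26) = 3777906/(-126697/26) = 3777906*(-26/126697) = -98225556/126697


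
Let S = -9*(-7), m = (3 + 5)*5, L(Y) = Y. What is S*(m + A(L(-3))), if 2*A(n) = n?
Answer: 4851/2 ≈ 2425.5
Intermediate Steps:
m = 40 (m = 8*5 = 40)
A(n) = n/2
S = 63
S*(m + A(L(-3))) = 63*(40 + (½)*(-3)) = 63*(40 - 3/2) = 63*(77/2) = 4851/2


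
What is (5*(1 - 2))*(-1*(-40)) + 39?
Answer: -161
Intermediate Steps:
(5*(1 - 2))*(-1*(-40)) + 39 = (5*(-1))*40 + 39 = -5*40 + 39 = -200 + 39 = -161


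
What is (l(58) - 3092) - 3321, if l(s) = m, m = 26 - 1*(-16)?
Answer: -6371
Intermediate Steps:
m = 42 (m = 26 + 16 = 42)
l(s) = 42
(l(58) - 3092) - 3321 = (42 - 3092) - 3321 = -3050 - 3321 = -6371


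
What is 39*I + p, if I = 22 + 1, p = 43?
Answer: 940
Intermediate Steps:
I = 23
39*I + p = 39*23 + 43 = 897 + 43 = 940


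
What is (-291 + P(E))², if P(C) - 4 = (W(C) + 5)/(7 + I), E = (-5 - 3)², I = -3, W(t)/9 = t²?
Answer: 1275989841/16 ≈ 7.9749e+7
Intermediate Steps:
W(t) = 9*t²
E = 64 (E = (-8)² = 64)
P(C) = 21/4 + 9*C²/4 (P(C) = 4 + (9*C² + 5)/(7 - 3) = 4 + (5 + 9*C²)/4 = 4 + (5 + 9*C²)*(¼) = 4 + (5/4 + 9*C²/4) = 21/4 + 9*C²/4)
(-291 + P(E))² = (-291 + (21/4 + (9/4)*64²))² = (-291 + (21/4 + (9/4)*4096))² = (-291 + (21/4 + 9216))² = (-291 + 36885/4)² = (35721/4)² = 1275989841/16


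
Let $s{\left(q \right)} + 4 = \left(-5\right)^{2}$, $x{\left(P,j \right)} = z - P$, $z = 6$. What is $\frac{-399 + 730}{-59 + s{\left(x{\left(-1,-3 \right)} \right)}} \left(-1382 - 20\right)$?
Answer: $\frac{232031}{19} \approx 12212.0$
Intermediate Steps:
$x{\left(P,j \right)} = 6 - P$
$s{\left(q \right)} = 21$ ($s{\left(q \right)} = -4 + \left(-5\right)^{2} = -4 + 25 = 21$)
$\frac{-399 + 730}{-59 + s{\left(x{\left(-1,-3 \right)} \right)}} \left(-1382 - 20\right) = \frac{-399 + 730}{-59 + 21} \left(-1382 - 20\right) = \frac{331}{-38} \left(-1402\right) = 331 \left(- \frac{1}{38}\right) \left(-1402\right) = \left(- \frac{331}{38}\right) \left(-1402\right) = \frac{232031}{19}$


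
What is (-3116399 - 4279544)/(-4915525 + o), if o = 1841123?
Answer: 7395943/3074402 ≈ 2.4057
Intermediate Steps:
(-3116399 - 4279544)/(-4915525 + o) = (-3116399 - 4279544)/(-4915525 + 1841123) = -7395943/(-3074402) = -7395943*(-1/3074402) = 7395943/3074402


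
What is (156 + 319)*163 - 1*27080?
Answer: 50345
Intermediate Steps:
(156 + 319)*163 - 1*27080 = 475*163 - 27080 = 77425 - 27080 = 50345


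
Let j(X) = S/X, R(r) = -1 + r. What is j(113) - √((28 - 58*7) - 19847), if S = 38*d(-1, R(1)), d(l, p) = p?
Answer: -5*I*√809 ≈ -142.21*I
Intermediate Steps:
S = 0 (S = 38*(-1 + 1) = 38*0 = 0)
j(X) = 0 (j(X) = 0/X = 0)
j(113) - √((28 - 58*7) - 19847) = 0 - √((28 - 58*7) - 19847) = 0 - √((28 - 406) - 19847) = 0 - √(-378 - 19847) = 0 - √(-20225) = 0 - 5*I*√809 = -5*I*√809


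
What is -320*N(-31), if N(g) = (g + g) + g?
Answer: 29760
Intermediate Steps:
N(g) = 3*g (N(g) = 2*g + g = 3*g)
-320*N(-31) = -960*(-31) = -320*(-93) = 29760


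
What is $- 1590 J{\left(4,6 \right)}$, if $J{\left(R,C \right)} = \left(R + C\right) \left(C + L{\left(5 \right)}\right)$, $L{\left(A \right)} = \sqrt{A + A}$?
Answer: $-95400 - 15900 \sqrt{10} \approx -1.4568 \cdot 10^{5}$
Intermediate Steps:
$L{\left(A \right)} = \sqrt{2} \sqrt{A}$ ($L{\left(A \right)} = \sqrt{2 A} = \sqrt{2} \sqrt{A}$)
$J{\left(R,C \right)} = \left(C + R\right) \left(C + \sqrt{10}\right)$ ($J{\left(R,C \right)} = \left(R + C\right) \left(C + \sqrt{2} \sqrt{5}\right) = \left(C + R\right) \left(C + \sqrt{10}\right)$)
$- 1590 J{\left(4,6 \right)} = - 1590 \left(6^{2} + 6 \cdot 4 + 6 \sqrt{10} + 4 \sqrt{10}\right) = - 1590 \left(36 + 24 + 6 \sqrt{10} + 4 \sqrt{10}\right) = - 1590 \left(60 + 10 \sqrt{10}\right) = -95400 - 15900 \sqrt{10}$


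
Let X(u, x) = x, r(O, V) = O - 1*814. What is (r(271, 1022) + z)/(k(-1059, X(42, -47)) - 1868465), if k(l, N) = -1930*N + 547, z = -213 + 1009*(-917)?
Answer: 926009/1777208 ≈ 0.52105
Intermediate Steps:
r(O, V) = -814 + O (r(O, V) = O - 814 = -814 + O)
z = -925466 (z = -213 - 925253 = -925466)
k(l, N) = 547 - 1930*N
(r(271, 1022) + z)/(k(-1059, X(42, -47)) - 1868465) = ((-814 + 271) - 925466)/((547 - 1930*(-47)) - 1868465) = (-543 - 925466)/((547 + 90710) - 1868465) = -926009/(91257 - 1868465) = -926009/(-1777208) = -926009*(-1/1777208) = 926009/1777208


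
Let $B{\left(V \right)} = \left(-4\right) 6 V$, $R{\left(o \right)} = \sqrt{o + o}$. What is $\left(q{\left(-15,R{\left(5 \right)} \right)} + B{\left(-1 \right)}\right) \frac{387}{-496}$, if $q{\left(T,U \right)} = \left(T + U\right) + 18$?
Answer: $- \frac{10449}{496} - \frac{387 \sqrt{10}}{496} \approx -23.534$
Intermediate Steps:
$R{\left(o \right)} = \sqrt{2} \sqrt{o}$ ($R{\left(o \right)} = \sqrt{2 o} = \sqrt{2} \sqrt{o}$)
$q{\left(T,U \right)} = 18 + T + U$
$B{\left(V \right)} = - 24 V$
$\left(q{\left(-15,R{\left(5 \right)} \right)} + B{\left(-1 \right)}\right) \frac{387}{-496} = \left(\left(18 - 15 + \sqrt{2} \sqrt{5}\right) - -24\right) \frac{387}{-496} = \left(\left(18 - 15 + \sqrt{10}\right) + 24\right) 387 \left(- \frac{1}{496}\right) = \left(\left(3 + \sqrt{10}\right) + 24\right) \left(- \frac{387}{496}\right) = \left(27 + \sqrt{10}\right) \left(- \frac{387}{496}\right) = - \frac{10449}{496} - \frac{387 \sqrt{10}}{496}$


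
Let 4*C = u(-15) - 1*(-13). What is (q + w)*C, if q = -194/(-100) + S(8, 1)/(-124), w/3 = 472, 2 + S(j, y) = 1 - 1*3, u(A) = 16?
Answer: 63737853/6200 ≈ 10280.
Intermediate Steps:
S(j, y) = -4 (S(j, y) = -2 + (1 - 1*3) = -2 + (1 - 3) = -2 - 2 = -4)
w = 1416 (w = 3*472 = 1416)
C = 29/4 (C = (16 - 1*(-13))/4 = (16 + 13)/4 = (1/4)*29 = 29/4 ≈ 7.2500)
q = 3057/1550 (q = -194/(-100) - 4/(-124) = -194*(-1/100) - 4*(-1/124) = 97/50 + 1/31 = 3057/1550 ≈ 1.9723)
(q + w)*C = (3057/1550 + 1416)*(29/4) = (2197857/1550)*(29/4) = 63737853/6200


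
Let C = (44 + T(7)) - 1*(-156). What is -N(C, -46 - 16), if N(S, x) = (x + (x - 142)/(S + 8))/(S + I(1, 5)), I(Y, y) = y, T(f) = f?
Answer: 6767/22790 ≈ 0.29693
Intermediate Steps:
C = 207 (C = (44 + 7) - 1*(-156) = 51 + 156 = 207)
N(S, x) = (x + (-142 + x)/(8 + S))/(5 + S) (N(S, x) = (x + (x - 142)/(S + 8))/(S + 5) = (x + (-142 + x)/(8 + S))/(5 + S))
-N(C, -46 - 16) = -(-142 + 9*(-46 - 16) + 207*(-46 - 16))/(40 + 207² + 13*207) = -(-142 + 9*(-62) + 207*(-62))/(40 + 42849 + 2691) = -(-142 - 558 - 12834)/45580 = -(-13534)/45580 = -1*(-6767/22790) = 6767/22790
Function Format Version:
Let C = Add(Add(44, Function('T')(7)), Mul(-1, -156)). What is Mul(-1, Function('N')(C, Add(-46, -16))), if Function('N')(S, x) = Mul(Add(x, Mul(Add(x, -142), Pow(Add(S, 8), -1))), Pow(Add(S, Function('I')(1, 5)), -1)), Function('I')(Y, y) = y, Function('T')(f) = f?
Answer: Rational(6767, 22790) ≈ 0.29693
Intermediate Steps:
C = 207 (C = Add(Add(44, 7), Mul(-1, -156)) = Add(51, 156) = 207)
Function('N')(S, x) = Mul(Pow(Add(5, S), -1), Add(x, Mul(Pow(Add(8, S), -1), Add(-142, x)))) (Function('N')(S, x) = Mul(Add(x, Mul(Add(x, -142), Pow(Add(S, 8), -1))), Pow(Add(S, 5), -1)) = Mul(Add(x, Mul(Add(-142, x), Pow(Add(8, S), -1))), Pow(Add(5, S), -1)) = Mul(Add(x, Mul(Pow(Add(8, S), -1), Add(-142, x))), Pow(Add(5, S), -1)) = Mul(Pow(Add(5, S), -1), Add(x, Mul(Pow(Add(8, S), -1), Add(-142, x)))))
Mul(-1, Function('N')(C, Add(-46, -16))) = Mul(-1, Mul(Pow(Add(40, Pow(207, 2), Mul(13, 207)), -1), Add(-142, Mul(9, Add(-46, -16)), Mul(207, Add(-46, -16))))) = Mul(-1, Mul(Pow(Add(40, 42849, 2691), -1), Add(-142, Mul(9, -62), Mul(207, -62)))) = Mul(-1, Mul(Pow(45580, -1), Add(-142, -558, -12834))) = Mul(-1, Mul(Rational(1, 45580), -13534)) = Mul(-1, Rational(-6767, 22790)) = Rational(6767, 22790)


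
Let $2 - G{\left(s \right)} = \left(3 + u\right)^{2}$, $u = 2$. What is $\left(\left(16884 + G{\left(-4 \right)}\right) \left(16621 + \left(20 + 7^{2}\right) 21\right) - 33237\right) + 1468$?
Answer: $304646501$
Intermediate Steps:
$G{\left(s \right)} = -23$ ($G{\left(s \right)} = 2 - \left(3 + 2\right)^{2} = 2 - 5^{2} = 2 - 25 = -23$)
$\left(\left(16884 + G{\left(-4 \right)}\right) \left(16621 + \left(20 + 7^{2}\right) 21\right) - 33237\right) + 1468 = \left(\left(16884 - 23\right) \left(16621 + \left(20 + 7^{2}\right) 21\right) - 33237\right) + 1468 = \left(16861 \left(16621 + \left(20 + 49\right) 21\right) - 33237\right) + 1468 = \left(16861 \left(16621 + 69 \cdot 21\right) - 33237\right) + 1468 = \left(16861 \left(16621 + 1449\right) - 33237\right) + 1468 = \left(16861 \cdot 18070 - 33237\right) + 1468 = \left(304678270 - 33237\right) + 1468 = 304645033 + 1468 = 304646501$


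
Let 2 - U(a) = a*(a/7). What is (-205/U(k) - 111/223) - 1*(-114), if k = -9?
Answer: 2015842/14941 ≈ 134.92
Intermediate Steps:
U(a) = 2 - a²/7 (U(a) = 2 - a*a/7 = 2 - a²/7)
(-205/U(k) - 111/223) - 1*(-114) = (-205/(2 - ⅐*(-9)²) - 111/223) - 1*(-114) = (-205/(2 - ⅐*81) - 111*1/223) + 114 = (-205/(2 - 81/7) - 111/223) + 114 = (-205/(-67/7) - 111/223) + 114 = (-205*(-7/67) - 111/223) + 114 = (1435/67 - 111/223) + 114 = 312568/14941 + 114 = 2015842/14941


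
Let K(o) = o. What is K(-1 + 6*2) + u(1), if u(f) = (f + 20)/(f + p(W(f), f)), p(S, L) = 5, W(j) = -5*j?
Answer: 29/2 ≈ 14.500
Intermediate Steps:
u(f) = (20 + f)/(5 + f) (u(f) = (f + 20)/(f + 5) = (20 + f)/(5 + f))
K(-1 + 6*2) + u(1) = (-1 + 6*2) + (20 + 1)/(5 + 1) = (-1 + 12) + 21/6 = 11 + (⅙)*21 = 11 + 7/2 = 29/2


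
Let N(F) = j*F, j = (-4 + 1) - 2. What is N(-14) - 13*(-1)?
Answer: 83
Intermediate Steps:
j = -5 (j = -3 - 2 = -5)
N(F) = -5*F
N(-14) - 13*(-1) = -5*(-14) - 13*(-1) = 70 - 1*(-13) = 70 + 13 = 83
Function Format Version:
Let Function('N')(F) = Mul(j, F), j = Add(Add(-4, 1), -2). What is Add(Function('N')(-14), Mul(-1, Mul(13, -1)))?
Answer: 83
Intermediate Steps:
j = -5 (j = Add(-3, -2) = -5)
Function('N')(F) = Mul(-5, F)
Add(Function('N')(-14), Mul(-1, Mul(13, -1))) = Add(Mul(-5, -14), Mul(-1, Mul(13, -1))) = Add(70, Mul(-1, -13)) = Add(70, 13) = 83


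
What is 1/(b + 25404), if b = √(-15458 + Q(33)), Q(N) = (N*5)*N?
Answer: 25404/645373229 - I*√10013/645373229 ≈ 3.9363e-5 - 1.5505e-7*I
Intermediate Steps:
Q(N) = 5*N² (Q(N) = (5*N)*N = 5*N²)
b = I*√10013 (b = √(-15458 + 5*33²) = √(-15458 + 5*1089) = √(-15458 + 5445) = √(-10013) = I*√10013 ≈ 100.06*I)
1/(b + 25404) = 1/(I*√10013 + 25404) = 1/(25404 + I*√10013)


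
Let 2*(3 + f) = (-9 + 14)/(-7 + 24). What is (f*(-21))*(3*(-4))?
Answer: -12222/17 ≈ -718.94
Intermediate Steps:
f = -97/34 (f = -3 + ((-9 + 14)/(-7 + 24))/2 = -3 + (5/17)/2 = -3 + (5*(1/17))/2 = -3 + (½)*(5/17) = -3 + 5/34 = -97/34 ≈ -2.8529)
(f*(-21))*(3*(-4)) = (-97/34*(-21))*(3*(-4)) = (2037/34)*(-12) = -12222/17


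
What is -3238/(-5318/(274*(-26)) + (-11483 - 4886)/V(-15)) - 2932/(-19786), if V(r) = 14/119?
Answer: 420327663136/2451493086861 ≈ 0.17146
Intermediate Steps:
V(r) = 2/17 (V(r) = 14*(1/119) = 2/17)
-3238/(-5318/(274*(-26)) + (-11483 - 4886)/V(-15)) - 2932/(-19786) = -3238/(-5318/(274*(-26)) + (-11483 - 4886)/(2/17)) - 2932/(-19786) = -3238/(-5318/(-7124) - 16369*17/2) - 2932*(-1/19786) = -3238/(-5318*(-1/7124) - 278273/2) + 1466/9893 = -3238/(2659/3562 - 278273/2) + 1466/9893 = -3238/(-247800777/1781) + 1466/9893 = -3238*(-1781/247800777) + 1466/9893 = 5766878/247800777 + 1466/9893 = 420327663136/2451493086861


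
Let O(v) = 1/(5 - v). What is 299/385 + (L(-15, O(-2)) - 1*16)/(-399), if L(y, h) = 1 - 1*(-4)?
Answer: 17648/21945 ≈ 0.80419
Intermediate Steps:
L(y, h) = 5 (L(y, h) = 1 + 4 = 5)
299/385 + (L(-15, O(-2)) - 1*16)/(-399) = 299/385 + (5 - 1*16)/(-399) = 299*(1/385) + (5 - 16)*(-1/399) = 299/385 - 11*(-1/399) = 299/385 + 11/399 = 17648/21945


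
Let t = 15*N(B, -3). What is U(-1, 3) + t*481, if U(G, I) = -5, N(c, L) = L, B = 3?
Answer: -21650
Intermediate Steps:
t = -45 (t = 15*(-3) = -45)
U(-1, 3) + t*481 = -5 - 45*481 = -5 - 21645 = -21650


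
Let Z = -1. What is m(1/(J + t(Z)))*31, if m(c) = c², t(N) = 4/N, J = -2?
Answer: 31/36 ≈ 0.86111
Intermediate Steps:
m(1/(J + t(Z)))*31 = (1/(-2 + 4/(-1)))²*31 = (1/(-2 + 4*(-1)))²*31 = (1/(-2 - 4))²*31 = (1/(-6))²*31 = (-⅙)²*31 = (1/36)*31 = 31/36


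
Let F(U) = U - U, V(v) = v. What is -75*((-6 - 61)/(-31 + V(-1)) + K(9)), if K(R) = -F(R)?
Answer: -5025/32 ≈ -157.03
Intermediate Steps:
F(U) = 0
K(R) = 0 (K(R) = -1*0 = 0)
-75*((-6 - 61)/(-31 + V(-1)) + K(9)) = -75*((-6 - 61)/(-31 - 1) + 0) = -75*(-67/(-32) + 0) = -75*(-67*(-1/32) + 0) = -75*(67/32 + 0) = -75*67/32 = -5025/32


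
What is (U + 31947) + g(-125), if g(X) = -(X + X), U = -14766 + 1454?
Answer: 18885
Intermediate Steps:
U = -13312
g(X) = -2*X
(U + 31947) + g(-125) = (-13312 + 31947) - 2*(-125) = 18635 + 250 = 18885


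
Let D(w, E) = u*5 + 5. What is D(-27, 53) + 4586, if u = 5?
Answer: 4616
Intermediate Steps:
D(w, E) = 30 (D(w, E) = 5*5 + 5 = 25 + 5 = 30)
D(-27, 53) + 4586 = 30 + 4586 = 4616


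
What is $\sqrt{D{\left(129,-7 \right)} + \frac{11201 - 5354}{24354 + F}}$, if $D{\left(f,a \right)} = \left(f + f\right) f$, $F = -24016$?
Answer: $\frac{\sqrt{22510326}}{26} \approx 182.48$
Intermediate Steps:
$D{\left(f,a \right)} = 2 f^{2}$ ($D{\left(f,a \right)} = 2 f f = 2 f^{2}$)
$\sqrt{D{\left(129,-7 \right)} + \frac{11201 - 5354}{24354 + F}} = \sqrt{2 \cdot 129^{2} + \frac{11201 - 5354}{24354 - 24016}} = \sqrt{2 \cdot 16641 + \frac{5847}{338}} = \sqrt{33282 + 5847 \cdot \frac{1}{338}} = \sqrt{33282 + \frac{5847}{338}} = \sqrt{\frac{11255163}{338}} = \frac{\sqrt{22510326}}{26}$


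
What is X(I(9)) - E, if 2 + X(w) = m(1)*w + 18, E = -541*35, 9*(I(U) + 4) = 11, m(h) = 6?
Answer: 56803/3 ≈ 18934.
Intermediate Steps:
I(U) = -25/9 (I(U) = -4 + (1/9)*11 = -4 + 11/9 = -25/9)
E = -18935
X(w) = 16 + 6*w (X(w) = -2 + (6*w + 18) = -2 + (18 + 6*w) = 16 + 6*w)
X(I(9)) - E = (16 + 6*(-25/9)) - 1*(-18935) = (16 - 50/3) + 18935 = -2/3 + 18935 = 56803/3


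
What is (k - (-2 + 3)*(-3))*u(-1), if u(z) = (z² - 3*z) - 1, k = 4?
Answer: 21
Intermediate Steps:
u(z) = -1 + z² - 3*z
(k - (-2 + 3)*(-3))*u(-1) = (4 - (-2 + 3)*(-3))*(-1 + (-1)² - 3*(-1)) = (4 - (-3))*(-1 + 1 + 3) = (4 - 1*(-3))*3 = (4 + 3)*3 = 7*3 = 21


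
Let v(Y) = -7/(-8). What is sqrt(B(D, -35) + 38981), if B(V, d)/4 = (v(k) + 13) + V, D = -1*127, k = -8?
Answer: sqrt(154114)/2 ≈ 196.29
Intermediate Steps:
D = -127
v(Y) = 7/8 (v(Y) = -7*(-1/8) = 7/8)
B(V, d) = 111/2 + 4*V (B(V, d) = 4*((7/8 + 13) + V) = 4*(111/8 + V) = 111/2 + 4*V)
sqrt(B(D, -35) + 38981) = sqrt((111/2 + 4*(-127)) + 38981) = sqrt((111/2 - 508) + 38981) = sqrt(-905/2 + 38981) = sqrt(77057/2) = sqrt(154114)/2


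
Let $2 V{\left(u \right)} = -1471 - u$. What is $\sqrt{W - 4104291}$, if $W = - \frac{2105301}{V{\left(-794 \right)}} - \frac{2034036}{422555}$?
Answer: $\frac{9 i \sqrt{4140367108761580960445}}{286069735} \approx 2024.4 i$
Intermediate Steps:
$V{\left(u \right)} = - \frac{1471}{2} - \frac{u}{2}$ ($V{\left(u \right)} = \frac{-1471 - u}{2} = - \frac{1471}{2} - \frac{u}{2}$)
$W = \frac{1777833885738}{286069735}$ ($W = - \frac{2105301}{- \frac{1471}{2} - -397} - \frac{2034036}{422555} = - \frac{2105301}{- \frac{1471}{2} + 397} - \frac{2034036}{422555} = - \frac{2105301}{- \frac{677}{2}} - \frac{2034036}{422555} = \left(-2105301\right) \left(- \frac{2}{677}\right) - \frac{2034036}{422555} = \frac{4210602}{677} - \frac{2034036}{422555} = \frac{1777833885738}{286069735} \approx 6214.7$)
$\sqrt{W - 4104291} = \sqrt{\frac{1777833885738}{286069735} - 4104291} = \sqrt{- \frac{1172335604847147}{286069735}} = \frac{9 i \sqrt{4140367108761580960445}}{286069735}$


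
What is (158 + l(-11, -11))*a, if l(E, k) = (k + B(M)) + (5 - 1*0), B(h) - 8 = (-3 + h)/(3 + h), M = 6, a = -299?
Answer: -143819/3 ≈ -47940.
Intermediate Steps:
B(h) = 8 + (-3 + h)/(3 + h)
l(E, k) = 40/3 + k (l(E, k) = (k + 3*(7 + 3*6)/(3 + 6)) + (5 - 1*0) = (k + 3*(7 + 18)/9) + (5 + 0) = (k + 3*(1/9)*25) + 5 = (k + 25/3) + 5 = (25/3 + k) + 5 = 40/3 + k)
(158 + l(-11, -11))*a = (158 + (40/3 - 11))*(-299) = (158 + 7/3)*(-299) = (481/3)*(-299) = -143819/3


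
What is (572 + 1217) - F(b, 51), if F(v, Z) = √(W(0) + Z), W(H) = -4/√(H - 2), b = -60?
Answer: 1789 - √(51 + 2*I*√2) ≈ 1781.9 - 0.19795*I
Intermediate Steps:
W(H) = -4/√(-2 + H)
F(v, Z) = √(Z + 2*I*√2) (F(v, Z) = √(-4/√(-2 + 0) + Z) = √(-(-2)*I*√2 + Z) = √(2*I*√2 + Z) = √(Z + 2*I*√2))
(572 + 1217) - F(b, 51) = (572 + 1217) - √(51 + 2*I*√2) = 1789 - √(51 + 2*I*√2)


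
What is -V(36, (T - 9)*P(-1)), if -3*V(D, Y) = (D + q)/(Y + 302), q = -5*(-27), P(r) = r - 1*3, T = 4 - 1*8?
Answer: 19/118 ≈ 0.16102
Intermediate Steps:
T = -4 (T = 4 - 8 = -4)
P(r) = -3 + r (P(r) = r - 3 = -3 + r)
q = 135
V(D, Y) = -(135 + D)/(3*(302 + Y)) (V(D, Y) = -(D + 135)/(3*(Y + 302)) = -(135 + D)/(3*(302 + Y)))
-V(36, (T - 9)*P(-1)) = -(-135 - 1*36)/(3*(302 + (-4 - 9)*(-3 - 1))) = -(-135 - 36)/(3*(302 - 13*(-4))) = -(-171)/(3*(302 + 52)) = -(-171)/(3*354) = -1*(-19/118) = 19/118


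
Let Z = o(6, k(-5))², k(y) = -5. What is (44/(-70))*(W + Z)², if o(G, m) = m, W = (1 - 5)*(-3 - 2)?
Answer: -8910/7 ≈ -1272.9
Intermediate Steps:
W = 20 (W = -4*(-5) = 20)
Z = 25 (Z = (-5)² = 25)
(44/(-70))*(W + Z)² = (44/(-70))*(20 + 25)² = (44*(-1/70))*45² = -22/35*2025 = -8910/7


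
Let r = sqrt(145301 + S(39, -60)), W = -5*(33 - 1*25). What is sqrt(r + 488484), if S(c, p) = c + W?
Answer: sqrt(488484 + 10*sqrt(1453)) ≈ 699.19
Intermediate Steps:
W = -40 (W = -5*(33 - 25) = -5*8 = -40)
S(c, p) = -40 + c (S(c, p) = c - 40 = -40 + c)
r = 10*sqrt(1453) (r = sqrt(145301 + (-40 + 39)) = sqrt(145301 - 1) = sqrt(145300) = 10*sqrt(1453) ≈ 381.18)
sqrt(r + 488484) = sqrt(10*sqrt(1453) + 488484) = sqrt(488484 + 10*sqrt(1453))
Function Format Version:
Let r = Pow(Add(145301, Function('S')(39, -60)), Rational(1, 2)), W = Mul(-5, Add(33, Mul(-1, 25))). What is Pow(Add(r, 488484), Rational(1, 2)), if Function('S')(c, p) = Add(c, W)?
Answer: Pow(Add(488484, Mul(10, Pow(1453, Rational(1, 2)))), Rational(1, 2)) ≈ 699.19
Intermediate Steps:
W = -40 (W = Mul(-5, Add(33, -25)) = Mul(-5, 8) = -40)
Function('S')(c, p) = Add(-40, c) (Function('S')(c, p) = Add(c, -40) = Add(-40, c))
r = Mul(10, Pow(1453, Rational(1, 2))) (r = Pow(Add(145301, Add(-40, 39)), Rational(1, 2)) = Pow(Add(145301, -1), Rational(1, 2)) = Pow(145300, Rational(1, 2)) = Mul(10, Pow(1453, Rational(1, 2))) ≈ 381.18)
Pow(Add(r, 488484), Rational(1, 2)) = Pow(Add(Mul(10, Pow(1453, Rational(1, 2))), 488484), Rational(1, 2)) = Pow(Add(488484, Mul(10, Pow(1453, Rational(1, 2)))), Rational(1, 2))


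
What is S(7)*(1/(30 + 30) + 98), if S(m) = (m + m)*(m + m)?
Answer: 288169/15 ≈ 19211.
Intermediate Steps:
S(m) = 4*m² (S(m) = (2*m)*(2*m) = 4*m²)
S(7)*(1/(30 + 30) + 98) = (4*7²)*(1/(30 + 30) + 98) = (4*49)*(1/60 + 98) = 196*(1/60 + 98) = 196*(5881/60) = 288169/15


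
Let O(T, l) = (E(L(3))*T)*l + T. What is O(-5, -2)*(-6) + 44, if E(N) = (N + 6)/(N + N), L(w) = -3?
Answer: 104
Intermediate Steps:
E(N) = (6 + N)/(2*N) (E(N) = (6 + N)/((2*N)) = (6 + N)*(1/(2*N)) = (6 + N)/(2*N))
O(T, l) = T - T*l/2 (O(T, l) = (((1/2)*(6 - 3)/(-3))*T)*l + T = (((1/2)*(-1/3)*3)*T)*l + T = (-T/2)*l + T = -T*l/2 + T = T - T*l/2)
O(-5, -2)*(-6) + 44 = ((1/2)*(-5)*(2 - 1*(-2)))*(-6) + 44 = ((1/2)*(-5)*(2 + 2))*(-6) + 44 = ((1/2)*(-5)*4)*(-6) + 44 = -10*(-6) + 44 = 60 + 44 = 104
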